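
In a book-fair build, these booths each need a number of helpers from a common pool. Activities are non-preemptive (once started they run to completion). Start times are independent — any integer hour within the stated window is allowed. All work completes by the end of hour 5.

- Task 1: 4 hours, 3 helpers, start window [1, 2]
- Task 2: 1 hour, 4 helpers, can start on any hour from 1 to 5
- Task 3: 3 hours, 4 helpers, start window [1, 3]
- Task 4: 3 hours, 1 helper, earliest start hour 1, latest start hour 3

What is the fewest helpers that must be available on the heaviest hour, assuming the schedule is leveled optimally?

8

Early-start (Task 1@1, Task 2@1, Task 3@1, Task 4@1) gives peak 12: h1:12  h2:8  h3:8  h4:3  h5:0.
Shift Task 3→2.
Schedule Task 1@1, Task 2@1, Task 3@2, Task 4@1: h1:8  h2:8  h3:8  h4:7  h5:0 — peak 8.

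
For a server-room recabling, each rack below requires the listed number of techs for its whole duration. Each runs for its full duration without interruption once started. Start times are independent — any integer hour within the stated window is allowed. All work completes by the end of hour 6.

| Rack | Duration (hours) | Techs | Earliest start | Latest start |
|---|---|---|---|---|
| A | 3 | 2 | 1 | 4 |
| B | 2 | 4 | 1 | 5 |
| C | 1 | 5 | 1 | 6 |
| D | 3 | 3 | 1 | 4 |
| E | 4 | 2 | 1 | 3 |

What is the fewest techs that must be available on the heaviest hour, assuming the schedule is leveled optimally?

7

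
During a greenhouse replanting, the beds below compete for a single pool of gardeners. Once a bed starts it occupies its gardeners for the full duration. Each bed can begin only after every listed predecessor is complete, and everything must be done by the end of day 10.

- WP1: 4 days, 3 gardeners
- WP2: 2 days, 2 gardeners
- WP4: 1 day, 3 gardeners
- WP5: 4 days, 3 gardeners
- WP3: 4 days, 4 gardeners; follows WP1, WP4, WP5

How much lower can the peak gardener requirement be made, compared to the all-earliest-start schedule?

5

Early-start peak: d1:11  d2:8  d3:6  d4:6  d5:4  d6:4  d7:4  d8:4  d9:0  d10:0 ⇒ 11.
Leveled (WP1@1, WP2@1, WP4@5, WP5@3, WP3@7): d1:5  d2:5  d3:6  d4:6  d5:6  d6:3  d7:4  d8:4  d9:4  d10:4 ⇒ 6.
Reduction 11 − 6 = 5.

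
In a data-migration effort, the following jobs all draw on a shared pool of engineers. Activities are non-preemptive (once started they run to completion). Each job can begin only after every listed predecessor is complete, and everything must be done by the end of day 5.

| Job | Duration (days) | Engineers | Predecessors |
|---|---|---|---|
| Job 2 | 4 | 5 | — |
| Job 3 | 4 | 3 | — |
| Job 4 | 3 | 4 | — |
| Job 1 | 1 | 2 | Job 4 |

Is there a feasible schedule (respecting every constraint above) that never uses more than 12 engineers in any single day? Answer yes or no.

yes

Schedule Job 2@1, Job 3@1, Job 4@1, Job 1@4: d1:12  d2:12  d3:12  d4:10  d5:0 — peak 12 ≤ 12.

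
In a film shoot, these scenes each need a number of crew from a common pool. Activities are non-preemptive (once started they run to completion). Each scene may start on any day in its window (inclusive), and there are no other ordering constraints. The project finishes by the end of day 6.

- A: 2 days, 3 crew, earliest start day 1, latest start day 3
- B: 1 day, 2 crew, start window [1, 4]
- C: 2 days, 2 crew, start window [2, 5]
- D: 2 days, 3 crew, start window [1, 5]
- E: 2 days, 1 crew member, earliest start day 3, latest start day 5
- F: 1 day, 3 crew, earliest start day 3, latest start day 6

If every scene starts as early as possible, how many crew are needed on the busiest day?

8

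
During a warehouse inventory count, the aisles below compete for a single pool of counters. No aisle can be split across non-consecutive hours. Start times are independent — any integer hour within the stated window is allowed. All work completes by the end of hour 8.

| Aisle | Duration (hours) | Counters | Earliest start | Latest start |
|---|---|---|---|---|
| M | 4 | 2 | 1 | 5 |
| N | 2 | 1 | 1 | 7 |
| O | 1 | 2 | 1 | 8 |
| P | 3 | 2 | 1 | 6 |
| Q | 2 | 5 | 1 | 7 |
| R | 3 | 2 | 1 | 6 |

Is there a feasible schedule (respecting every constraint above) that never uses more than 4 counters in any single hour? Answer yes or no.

no

Total counter-hours = 34; over 8 hours the average is 34/8 > 4, so some hour must exceed 4.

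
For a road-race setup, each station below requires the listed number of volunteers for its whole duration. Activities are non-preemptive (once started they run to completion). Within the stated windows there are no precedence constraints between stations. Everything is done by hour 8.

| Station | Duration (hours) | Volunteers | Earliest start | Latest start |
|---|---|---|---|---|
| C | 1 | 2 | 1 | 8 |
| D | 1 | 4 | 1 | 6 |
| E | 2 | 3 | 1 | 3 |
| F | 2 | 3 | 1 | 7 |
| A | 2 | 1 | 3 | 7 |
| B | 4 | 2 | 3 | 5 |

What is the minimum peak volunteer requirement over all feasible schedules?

Early-start (C@1, D@1, E@1, F@1, A@3, B@3) gives peak 12: h1:12  h2:6  h3:3  h4:3  h5:2  h6:2  h7:0  h8:0.
Shift D→2, E→3, F→5, B→5.
Schedule C@1, D@2, E@3, F@5, A@3, B@5: h1:2  h2:4  h3:4  h4:4  h5:5  h6:5  h7:2  h8:2 — peak 5.

5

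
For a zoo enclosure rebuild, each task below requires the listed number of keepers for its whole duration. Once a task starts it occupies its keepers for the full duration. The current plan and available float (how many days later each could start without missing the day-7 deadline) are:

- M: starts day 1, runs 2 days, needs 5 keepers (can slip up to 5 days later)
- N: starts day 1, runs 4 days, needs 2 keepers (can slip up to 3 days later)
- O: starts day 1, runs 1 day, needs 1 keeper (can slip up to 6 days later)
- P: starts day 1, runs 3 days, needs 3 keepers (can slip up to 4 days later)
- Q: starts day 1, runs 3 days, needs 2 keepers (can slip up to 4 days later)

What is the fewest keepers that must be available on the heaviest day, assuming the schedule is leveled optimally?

Early-start (M@1, N@1, O@1, P@1, Q@1) gives peak 13: d1:13  d2:12  d3:7  d4:2  d5:0  d6:0  d7:0.
Shift O→3, P→3, Q→4.
Schedule M@1, N@1, O@3, P@3, Q@4: d1:7  d2:7  d3:6  d4:7  d5:5  d6:2  d7:0 — peak 7.

7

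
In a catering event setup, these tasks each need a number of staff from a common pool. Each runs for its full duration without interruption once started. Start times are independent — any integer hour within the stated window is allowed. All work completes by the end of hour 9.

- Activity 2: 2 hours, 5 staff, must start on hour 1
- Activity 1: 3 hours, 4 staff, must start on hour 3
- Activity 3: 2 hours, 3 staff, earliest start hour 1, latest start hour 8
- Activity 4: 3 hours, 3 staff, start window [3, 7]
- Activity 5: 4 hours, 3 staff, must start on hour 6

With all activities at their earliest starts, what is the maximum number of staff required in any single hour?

Early-start schedule: Activity 2@1, Activity 1@3, Activity 3@1, Activity 4@3, Activity 5@6.
Load per hour: hour 1: 8, hour 2: 8, hour 3: 7, hour 4: 7, hour 5: 7, hour 6: 3, hour 7: 3, hour 8: 3, hour 9: 3.
Peak is 8.

8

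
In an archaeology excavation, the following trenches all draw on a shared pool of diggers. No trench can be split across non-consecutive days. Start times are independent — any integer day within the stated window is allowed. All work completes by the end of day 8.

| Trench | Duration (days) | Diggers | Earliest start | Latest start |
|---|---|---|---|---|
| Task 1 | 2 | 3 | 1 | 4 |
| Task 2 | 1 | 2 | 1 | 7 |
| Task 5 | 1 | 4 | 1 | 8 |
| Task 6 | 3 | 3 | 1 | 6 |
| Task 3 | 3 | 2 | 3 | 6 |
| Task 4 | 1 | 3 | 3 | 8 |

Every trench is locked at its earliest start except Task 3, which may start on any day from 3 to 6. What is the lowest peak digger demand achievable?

12

Task 3@3: d1:12  d2:6  d3:8  d4:2  d5:2  d6:0  d7:0  d8:0 → peak 12
Task 3@4: d1:12  d2:6  d3:6  d4:2  d5:2  d6:2  d7:0  d8:0 → peak 12
Task 3@5: d1:12  d2:6  d3:6  d4:0  d5:2  d6:2  d7:2  d8:0 → peak 12
Task 3@6: d1:12  d2:6  d3:6  d4:0  d5:0  d6:2  d7:2  d8:2 → peak 12
Best is Task 3@3, peak 12.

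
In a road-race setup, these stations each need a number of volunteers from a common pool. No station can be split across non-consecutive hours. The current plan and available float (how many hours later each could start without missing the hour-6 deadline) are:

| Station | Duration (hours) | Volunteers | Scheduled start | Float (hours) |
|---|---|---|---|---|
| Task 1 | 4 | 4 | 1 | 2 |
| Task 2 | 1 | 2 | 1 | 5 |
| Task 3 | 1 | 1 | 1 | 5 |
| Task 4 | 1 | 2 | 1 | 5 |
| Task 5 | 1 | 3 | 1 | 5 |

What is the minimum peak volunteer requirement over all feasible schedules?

4

Early-start (Task 1@1, Task 2@1, Task 3@1, Task 4@1, Task 5@1) gives peak 12: h1:12  h2:4  h3:4  h4:4  h5:0  h6:0.
Shift Task 2→5, Task 3→6, Task 4→5, Task 5→6.
Schedule Task 1@1, Task 2@5, Task 3@6, Task 4@5, Task 5@6: h1:4  h2:4  h3:4  h4:4  h5:4  h6:4 — peak 4.
Total volunteer-hours = 24 over 6 hours ⇒ peak ≥ ⌈24/6⌉ = 4, so 4 is optimal.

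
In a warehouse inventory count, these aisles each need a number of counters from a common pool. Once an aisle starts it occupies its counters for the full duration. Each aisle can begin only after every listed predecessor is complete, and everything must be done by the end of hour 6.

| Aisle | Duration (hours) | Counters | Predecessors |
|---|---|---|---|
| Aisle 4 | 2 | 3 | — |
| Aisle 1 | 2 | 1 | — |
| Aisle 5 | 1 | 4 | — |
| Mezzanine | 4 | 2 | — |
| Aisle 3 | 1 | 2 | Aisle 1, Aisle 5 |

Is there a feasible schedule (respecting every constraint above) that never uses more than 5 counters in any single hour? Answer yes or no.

yes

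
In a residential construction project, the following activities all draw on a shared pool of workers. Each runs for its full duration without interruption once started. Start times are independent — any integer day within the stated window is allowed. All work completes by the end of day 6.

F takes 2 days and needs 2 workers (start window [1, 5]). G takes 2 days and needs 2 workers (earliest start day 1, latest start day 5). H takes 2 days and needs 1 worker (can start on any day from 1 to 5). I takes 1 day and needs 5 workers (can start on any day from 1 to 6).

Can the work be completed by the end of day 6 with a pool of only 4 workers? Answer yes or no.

no

The minimum achievable peak is 5; 4 < 5, so no feasible schedule stays within the cap.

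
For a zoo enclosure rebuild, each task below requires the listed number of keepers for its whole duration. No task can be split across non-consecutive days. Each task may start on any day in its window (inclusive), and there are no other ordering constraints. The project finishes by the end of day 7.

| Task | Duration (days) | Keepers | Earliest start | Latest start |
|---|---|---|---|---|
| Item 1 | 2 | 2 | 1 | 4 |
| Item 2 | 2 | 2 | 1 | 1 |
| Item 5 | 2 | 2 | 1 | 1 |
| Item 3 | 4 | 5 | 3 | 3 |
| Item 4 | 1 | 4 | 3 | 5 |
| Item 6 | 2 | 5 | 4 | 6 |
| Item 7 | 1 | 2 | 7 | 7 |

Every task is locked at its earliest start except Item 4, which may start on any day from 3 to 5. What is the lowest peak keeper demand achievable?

Item 4@3: d1:6  d2:6  d3:9  d4:10  d5:10  d6:5  d7:2 → peak 10
Item 4@4: d1:6  d2:6  d3:5  d4:14  d5:10  d6:5  d7:2 → peak 14
Item 4@5: d1:6  d2:6  d3:5  d4:10  d5:14  d6:5  d7:2 → peak 14
Best is Item 4@3, peak 10.

10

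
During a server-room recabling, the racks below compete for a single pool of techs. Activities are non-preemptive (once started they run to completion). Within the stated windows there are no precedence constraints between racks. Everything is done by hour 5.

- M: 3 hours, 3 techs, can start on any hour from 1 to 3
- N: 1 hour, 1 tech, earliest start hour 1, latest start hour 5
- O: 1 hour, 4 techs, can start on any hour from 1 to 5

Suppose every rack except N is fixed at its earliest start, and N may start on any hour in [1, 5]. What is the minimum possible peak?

N@1: h1:8  h2:3  h3:3  h4:0  h5:0 → peak 8
N@2: h1:7  h2:4  h3:3  h4:0  h5:0 → peak 7
N@3: h1:7  h2:3  h3:4  h4:0  h5:0 → peak 7
N@4: h1:7  h2:3  h3:3  h4:1  h5:0 → peak 7
N@5: h1:7  h2:3  h3:3  h4:0  h5:1 → peak 7
Best is N@2, peak 7.

7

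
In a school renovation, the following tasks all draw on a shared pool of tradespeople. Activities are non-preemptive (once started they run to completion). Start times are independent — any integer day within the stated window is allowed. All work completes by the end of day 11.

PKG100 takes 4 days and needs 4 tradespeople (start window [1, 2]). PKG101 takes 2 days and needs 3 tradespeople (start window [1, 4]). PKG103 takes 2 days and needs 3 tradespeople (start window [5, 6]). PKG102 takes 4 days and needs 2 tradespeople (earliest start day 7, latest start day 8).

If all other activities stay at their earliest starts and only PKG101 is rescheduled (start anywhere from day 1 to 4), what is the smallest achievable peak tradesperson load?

PKG101@1: d1:7  d2:7  d3:4  d4:4  d5:3  d6:3  d7:2  d8:2  d9:2  d10:2  d11:0 → peak 7
PKG101@2: d1:4  d2:7  d3:7  d4:4  d5:3  d6:3  d7:2  d8:2  d9:2  d10:2  d11:0 → peak 7
PKG101@3: d1:4  d2:4  d3:7  d4:7  d5:3  d6:3  d7:2  d8:2  d9:2  d10:2  d11:0 → peak 7
PKG101@4: d1:4  d2:4  d3:4  d4:7  d5:6  d6:3  d7:2  d8:2  d9:2  d10:2  d11:0 → peak 7
Best is PKG101@1, peak 7.

7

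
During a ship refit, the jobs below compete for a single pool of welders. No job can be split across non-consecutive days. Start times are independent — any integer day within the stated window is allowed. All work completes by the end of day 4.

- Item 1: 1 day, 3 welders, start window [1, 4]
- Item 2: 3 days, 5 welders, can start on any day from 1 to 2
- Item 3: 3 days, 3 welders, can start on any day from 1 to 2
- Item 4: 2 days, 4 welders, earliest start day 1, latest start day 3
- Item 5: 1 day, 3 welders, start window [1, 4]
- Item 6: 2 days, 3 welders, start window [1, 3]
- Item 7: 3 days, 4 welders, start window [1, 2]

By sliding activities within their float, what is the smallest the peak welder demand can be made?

16

Early-start (Item 1@1, Item 2@1, Item 3@1, Item 4@1, Item 5@1, Item 6@1, Item 7@1) gives peak 25: d1:25  d2:19  d3:12  d4:0.
Shift Item 5→4, Item 6→3, Item 7→2.
Schedule Item 1@1, Item 2@1, Item 3@1, Item 4@1, Item 5@4, Item 6@3, Item 7@2: d1:15  d2:16  d3:15  d4:10 — peak 16.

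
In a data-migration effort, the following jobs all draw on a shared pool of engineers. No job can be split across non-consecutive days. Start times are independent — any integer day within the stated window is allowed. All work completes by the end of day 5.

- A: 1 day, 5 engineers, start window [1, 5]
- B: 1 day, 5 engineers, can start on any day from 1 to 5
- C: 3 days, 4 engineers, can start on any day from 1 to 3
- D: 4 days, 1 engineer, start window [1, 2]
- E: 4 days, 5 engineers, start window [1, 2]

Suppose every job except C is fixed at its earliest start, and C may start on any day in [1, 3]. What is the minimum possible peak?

16

C@1: d1:20  d2:10  d3:10  d4:6  d5:0 → peak 20
C@2: d1:16  d2:10  d3:10  d4:10  d5:0 → peak 16
C@3: d1:16  d2:6  d3:10  d4:10  d5:4 → peak 16
Best is C@2, peak 16.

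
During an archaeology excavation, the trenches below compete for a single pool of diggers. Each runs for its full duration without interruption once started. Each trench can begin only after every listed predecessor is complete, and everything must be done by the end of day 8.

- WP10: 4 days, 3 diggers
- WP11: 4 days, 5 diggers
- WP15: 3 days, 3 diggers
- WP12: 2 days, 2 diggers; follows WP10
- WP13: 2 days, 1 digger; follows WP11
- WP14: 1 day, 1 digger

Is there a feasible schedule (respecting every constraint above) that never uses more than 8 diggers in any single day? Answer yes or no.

yes

Schedule WP10@1, WP11@1, WP15@5, WP12@5, WP13@5, WP14@5: d1:8  d2:8  d3:8  d4:8  d5:7  d6:6  d7:3  d8:0 — peak 8 ≤ 8.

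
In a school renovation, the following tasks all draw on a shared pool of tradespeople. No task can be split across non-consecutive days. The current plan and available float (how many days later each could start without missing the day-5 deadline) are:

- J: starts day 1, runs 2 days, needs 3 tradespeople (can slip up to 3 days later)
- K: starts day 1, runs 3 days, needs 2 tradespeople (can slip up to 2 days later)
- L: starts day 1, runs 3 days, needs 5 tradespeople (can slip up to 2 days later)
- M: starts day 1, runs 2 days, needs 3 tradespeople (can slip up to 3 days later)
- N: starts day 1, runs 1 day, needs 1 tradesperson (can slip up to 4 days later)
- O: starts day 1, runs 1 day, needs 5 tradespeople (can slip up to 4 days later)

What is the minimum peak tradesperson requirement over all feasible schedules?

Early-start (J@1, K@1, L@1, M@1, N@1, O@1) gives peak 19: d1:19  d2:13  d3:7  d4:0  d5:0.
Shift M→3, N→4, O→4.
Schedule J@1, K@1, L@1, M@3, N@4, O@4: d1:10  d2:10  d3:10  d4:9  d5:0 — peak 10.

10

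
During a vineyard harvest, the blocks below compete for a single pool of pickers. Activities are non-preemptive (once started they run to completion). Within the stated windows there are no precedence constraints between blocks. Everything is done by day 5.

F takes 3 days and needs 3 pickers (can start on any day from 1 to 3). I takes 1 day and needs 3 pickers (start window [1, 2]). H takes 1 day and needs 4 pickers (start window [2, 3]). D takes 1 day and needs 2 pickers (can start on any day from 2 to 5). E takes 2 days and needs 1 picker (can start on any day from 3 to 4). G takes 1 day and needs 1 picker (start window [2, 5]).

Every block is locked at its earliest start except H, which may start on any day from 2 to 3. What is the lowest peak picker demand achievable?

H@2: d1:6  d2:10  d3:4  d4:1  d5:0 → peak 10
H@3: d1:6  d2:6  d3:8  d4:1  d5:0 → peak 8
Best is H@3, peak 8.

8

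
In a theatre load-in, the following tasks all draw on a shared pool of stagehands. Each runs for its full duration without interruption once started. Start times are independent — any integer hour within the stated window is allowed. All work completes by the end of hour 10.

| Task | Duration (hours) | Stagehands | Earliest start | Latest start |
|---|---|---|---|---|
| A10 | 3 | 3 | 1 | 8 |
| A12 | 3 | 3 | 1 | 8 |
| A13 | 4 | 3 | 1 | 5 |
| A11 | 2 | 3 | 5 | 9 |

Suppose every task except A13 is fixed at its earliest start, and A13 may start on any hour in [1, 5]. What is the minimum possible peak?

6

A13@1: h1:9  h2:9  h3:9  h4:3  h5:3  h6:3  h7:0  h8:0  h9:0  h10:0 → peak 9
A13@2: h1:6  h2:9  h3:9  h4:3  h5:6  h6:3  h7:0  h8:0  h9:0  h10:0 → peak 9
A13@3: h1:6  h2:6  h3:9  h4:3  h5:6  h6:6  h7:0  h8:0  h9:0  h10:0 → peak 9
A13@4: h1:6  h2:6  h3:6  h4:3  h5:6  h6:6  h7:3  h8:0  h9:0  h10:0 → peak 6
A13@5: h1:6  h2:6  h3:6  h4:0  h5:6  h6:6  h7:3  h8:3  h9:0  h10:0 → peak 6
Best is A13@4, peak 6.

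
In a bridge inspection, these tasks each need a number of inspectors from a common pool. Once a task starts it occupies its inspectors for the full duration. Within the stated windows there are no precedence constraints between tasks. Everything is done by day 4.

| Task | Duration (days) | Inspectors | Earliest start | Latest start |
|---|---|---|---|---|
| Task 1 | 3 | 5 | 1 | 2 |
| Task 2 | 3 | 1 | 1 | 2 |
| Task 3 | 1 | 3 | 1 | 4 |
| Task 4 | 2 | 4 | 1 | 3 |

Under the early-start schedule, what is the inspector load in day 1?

At early start, day 1 has: Task 1, Task 2, Task 3, Task 4.
Demand: 5 + 1 + 3 + 4 = 13.

13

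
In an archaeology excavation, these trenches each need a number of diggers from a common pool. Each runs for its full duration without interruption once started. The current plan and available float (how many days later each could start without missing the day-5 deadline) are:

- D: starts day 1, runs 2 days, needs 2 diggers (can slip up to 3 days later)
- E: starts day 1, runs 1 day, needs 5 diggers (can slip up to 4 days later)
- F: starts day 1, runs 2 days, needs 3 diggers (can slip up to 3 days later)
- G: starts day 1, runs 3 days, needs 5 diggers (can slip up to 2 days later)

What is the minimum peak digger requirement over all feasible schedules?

Early-start (D@1, E@1, F@1, G@1) gives peak 15: d1:15  d2:10  d3:5  d4:0  d5:0.
Shift F→2, G→3.
Schedule D@1, E@1, F@2, G@3: d1:7  d2:5  d3:8  d4:5  d5:5 — peak 8.

8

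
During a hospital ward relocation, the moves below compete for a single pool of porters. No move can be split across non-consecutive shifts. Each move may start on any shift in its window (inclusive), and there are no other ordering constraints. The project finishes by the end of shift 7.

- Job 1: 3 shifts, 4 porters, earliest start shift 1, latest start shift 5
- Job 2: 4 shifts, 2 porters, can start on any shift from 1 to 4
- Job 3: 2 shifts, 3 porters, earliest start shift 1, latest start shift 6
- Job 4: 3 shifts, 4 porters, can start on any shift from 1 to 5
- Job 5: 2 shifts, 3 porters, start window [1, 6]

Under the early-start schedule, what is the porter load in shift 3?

At early start, shift 3 has: Job 1, Job 2, Job 4.
Demand: 4 + 2 + 4 = 10.

10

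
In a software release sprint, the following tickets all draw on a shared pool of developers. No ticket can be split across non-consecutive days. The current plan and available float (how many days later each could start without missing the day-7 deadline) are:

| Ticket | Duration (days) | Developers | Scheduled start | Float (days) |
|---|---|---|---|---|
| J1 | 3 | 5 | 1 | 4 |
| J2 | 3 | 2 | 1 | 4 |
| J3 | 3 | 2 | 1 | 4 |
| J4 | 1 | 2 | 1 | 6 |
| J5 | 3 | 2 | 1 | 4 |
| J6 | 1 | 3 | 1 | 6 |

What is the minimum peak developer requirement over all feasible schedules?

6

Early-start (J1@1, J2@1, J3@1, J4@1, J5@1, J6@1) gives peak 16: d1:16  d2:11  d3:11  d4:0  d5:0  d6:0  d7:0.
Shift J2→4, J3→4, J4→4, J5→5, J6→7.
Schedule J1@1, J2@4, J3@4, J4@4, J5@5, J6@7: d1:5  d2:5  d3:5  d4:6  d5:6  d6:6  d7:5 — peak 6.
Total developer-days = 38 over 7 days ⇒ peak ≥ ⌈38/7⌉ = 6, so 6 is optimal.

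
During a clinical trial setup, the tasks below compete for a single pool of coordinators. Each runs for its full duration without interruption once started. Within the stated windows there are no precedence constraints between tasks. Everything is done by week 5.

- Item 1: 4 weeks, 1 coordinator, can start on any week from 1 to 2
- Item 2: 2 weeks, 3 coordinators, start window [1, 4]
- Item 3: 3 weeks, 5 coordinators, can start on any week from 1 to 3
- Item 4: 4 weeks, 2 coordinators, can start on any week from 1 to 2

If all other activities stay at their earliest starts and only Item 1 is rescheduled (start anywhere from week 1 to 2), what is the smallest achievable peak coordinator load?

11

Item 1@1: w1:11  w2:11  w3:8  w4:3  w5:0 → peak 11
Item 1@2: w1:10  w2:11  w3:8  w4:3  w5:1 → peak 11
Best is Item 1@1, peak 11.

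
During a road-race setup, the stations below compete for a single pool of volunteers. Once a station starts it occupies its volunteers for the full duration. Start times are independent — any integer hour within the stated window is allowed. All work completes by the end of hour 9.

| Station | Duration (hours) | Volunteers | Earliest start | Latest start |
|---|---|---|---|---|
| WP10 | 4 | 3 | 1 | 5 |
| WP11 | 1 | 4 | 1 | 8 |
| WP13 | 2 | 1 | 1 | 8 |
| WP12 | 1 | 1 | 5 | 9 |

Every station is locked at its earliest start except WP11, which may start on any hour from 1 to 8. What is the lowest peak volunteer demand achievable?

WP11@1: h1:8  h2:4  h3:3  h4:3  h5:1  h6:0  h7:0  h8:0  h9:0 → peak 8
WP11@2: h1:4  h2:8  h3:3  h4:3  h5:1  h6:0  h7:0  h8:0  h9:0 → peak 8
WP11@3: h1:4  h2:4  h3:7  h4:3  h5:1  h6:0  h7:0  h8:0  h9:0 → peak 7
WP11@4: h1:4  h2:4  h3:3  h4:7  h5:1  h6:0  h7:0  h8:0  h9:0 → peak 7
WP11@5: h1:4  h2:4  h3:3  h4:3  h5:5  h6:0  h7:0  h8:0  h9:0 → peak 5
WP11@6: h1:4  h2:4  h3:3  h4:3  h5:1  h6:4  h7:0  h8:0  h9:0 → peak 4
WP11@7: h1:4  h2:4  h3:3  h4:3  h5:1  h6:0  h7:4  h8:0  h9:0 → peak 4
WP11@8: h1:4  h2:4  h3:3  h4:3  h5:1  h6:0  h7:0  h8:4  h9:0 → peak 4
Best is WP11@6, peak 4.

4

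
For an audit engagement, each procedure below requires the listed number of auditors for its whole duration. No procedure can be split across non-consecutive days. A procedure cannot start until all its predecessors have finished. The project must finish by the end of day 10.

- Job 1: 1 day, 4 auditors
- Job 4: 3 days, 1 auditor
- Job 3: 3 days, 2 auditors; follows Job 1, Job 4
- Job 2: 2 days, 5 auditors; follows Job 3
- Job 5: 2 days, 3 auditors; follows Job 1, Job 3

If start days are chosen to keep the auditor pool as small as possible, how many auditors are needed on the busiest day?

Early-start (Job 1@1, Job 4@1, Job 3@4, Job 2@7, Job 5@7) gives peak 8: d1:5  d2:1  d3:1  d4:2  d5:2  d6:2  d7:8  d8:8  d9:0  d10:0.
Shift Job 5→9.
Schedule Job 1@1, Job 4@1, Job 3@4, Job 2@7, Job 5@9: d1:5  d2:1  d3:1  d4:2  d5:2  d6:2  d7:5  d8:5  d9:3  d10:3 — peak 5.

5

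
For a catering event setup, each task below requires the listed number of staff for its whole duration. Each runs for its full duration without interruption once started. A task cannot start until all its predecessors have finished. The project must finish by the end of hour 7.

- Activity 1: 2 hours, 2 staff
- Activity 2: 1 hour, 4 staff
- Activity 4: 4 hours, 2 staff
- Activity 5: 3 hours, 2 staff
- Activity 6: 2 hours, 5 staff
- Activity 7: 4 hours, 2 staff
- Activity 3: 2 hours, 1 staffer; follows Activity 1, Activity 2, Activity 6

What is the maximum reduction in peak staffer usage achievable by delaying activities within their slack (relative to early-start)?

Early-start peak: h1:17  h2:13  h3:7  h4:5  h5:0  h6:0  h7:0 ⇒ 17.
Leveled (Activity 1@1, Activity 2@1, Activity 4@3, Activity 5@4, Activity 6@2, Activity 7@4, Activity 3@4): h1:6  h2:7  h3:7  h4:7  h5:7  h6:6  h7:2 ⇒ 7.
Reduction 17 − 7 = 10.

10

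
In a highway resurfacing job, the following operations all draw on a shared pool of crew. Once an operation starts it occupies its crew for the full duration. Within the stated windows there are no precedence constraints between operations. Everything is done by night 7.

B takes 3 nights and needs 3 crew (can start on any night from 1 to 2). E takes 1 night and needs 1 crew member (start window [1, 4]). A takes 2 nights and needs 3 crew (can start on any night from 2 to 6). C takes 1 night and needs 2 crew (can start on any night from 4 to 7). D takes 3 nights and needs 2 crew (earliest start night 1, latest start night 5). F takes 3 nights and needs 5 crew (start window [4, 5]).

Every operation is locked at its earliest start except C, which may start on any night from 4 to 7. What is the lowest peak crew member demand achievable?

8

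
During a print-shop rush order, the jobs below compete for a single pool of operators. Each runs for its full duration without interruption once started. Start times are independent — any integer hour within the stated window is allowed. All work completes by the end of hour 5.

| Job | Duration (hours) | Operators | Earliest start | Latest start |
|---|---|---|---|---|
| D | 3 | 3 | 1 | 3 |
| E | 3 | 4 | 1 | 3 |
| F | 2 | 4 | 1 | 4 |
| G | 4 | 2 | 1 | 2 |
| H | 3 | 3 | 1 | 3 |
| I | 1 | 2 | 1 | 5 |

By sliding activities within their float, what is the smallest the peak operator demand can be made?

Early-start (D@1, E@1, F@1, G@1, H@1, I@1) gives peak 18: h1:18  h2:16  h3:12  h4:2  h5:0.
Shift F→4, I→4.
Schedule D@1, E@1, F@4, G@1, H@1, I@4: h1:12  h2:12  h3:12  h4:8  h5:4 — peak 12.

12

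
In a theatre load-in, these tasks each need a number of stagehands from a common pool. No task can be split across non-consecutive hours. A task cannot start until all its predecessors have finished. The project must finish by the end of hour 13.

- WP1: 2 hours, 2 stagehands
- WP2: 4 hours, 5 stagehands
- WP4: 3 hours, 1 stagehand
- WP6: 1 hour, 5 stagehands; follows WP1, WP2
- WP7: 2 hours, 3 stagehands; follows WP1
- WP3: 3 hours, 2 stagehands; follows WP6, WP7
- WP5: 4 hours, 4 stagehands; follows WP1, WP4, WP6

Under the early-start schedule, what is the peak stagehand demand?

9

Early-start schedule: WP1@1, WP2@1, WP4@1, WP6@5, WP7@3, WP3@6, WP5@6.
Load per hour: hour 1: 8, hour 2: 8, hour 3: 9, hour 4: 8, hour 5: 5, hour 6: 6, hour 7: 6, hour 8: 6, hour 9: 4, hour 10: 0, hour 11: 0, hour 12: 0, hour 13: 0.
Peak is 9.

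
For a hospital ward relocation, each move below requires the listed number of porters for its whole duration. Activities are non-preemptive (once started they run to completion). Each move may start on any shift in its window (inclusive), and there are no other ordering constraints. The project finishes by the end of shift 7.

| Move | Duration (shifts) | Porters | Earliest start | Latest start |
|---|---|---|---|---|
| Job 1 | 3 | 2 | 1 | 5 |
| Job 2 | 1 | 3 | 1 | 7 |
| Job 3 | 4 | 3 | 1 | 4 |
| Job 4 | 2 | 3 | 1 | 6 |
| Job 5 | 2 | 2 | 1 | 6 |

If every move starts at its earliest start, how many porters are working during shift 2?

10

At early start, shift 2 has: Job 1, Job 3, Job 4, Job 5.
Demand: 2 + 3 + 3 + 2 = 10.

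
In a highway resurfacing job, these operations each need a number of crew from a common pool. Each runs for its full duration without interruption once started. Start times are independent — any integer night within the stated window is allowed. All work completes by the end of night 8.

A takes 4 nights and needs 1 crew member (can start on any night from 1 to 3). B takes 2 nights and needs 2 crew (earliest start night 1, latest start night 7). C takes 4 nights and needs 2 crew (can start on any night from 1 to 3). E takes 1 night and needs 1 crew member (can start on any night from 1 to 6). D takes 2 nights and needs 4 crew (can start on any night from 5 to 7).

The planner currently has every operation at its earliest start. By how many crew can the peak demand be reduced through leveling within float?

2

Early-start peak: n1:6  n2:5  n3:3  n4:3  n5:4  n6:4  n7:0  n8:0 ⇒ 6.
Leveled (A@1, B@1, C@3, E@1, D@7): n1:4  n2:3  n3:3  n4:3  n5:2  n6:2  n7:4  n8:4 ⇒ 4.
Reduction 6 − 4 = 2.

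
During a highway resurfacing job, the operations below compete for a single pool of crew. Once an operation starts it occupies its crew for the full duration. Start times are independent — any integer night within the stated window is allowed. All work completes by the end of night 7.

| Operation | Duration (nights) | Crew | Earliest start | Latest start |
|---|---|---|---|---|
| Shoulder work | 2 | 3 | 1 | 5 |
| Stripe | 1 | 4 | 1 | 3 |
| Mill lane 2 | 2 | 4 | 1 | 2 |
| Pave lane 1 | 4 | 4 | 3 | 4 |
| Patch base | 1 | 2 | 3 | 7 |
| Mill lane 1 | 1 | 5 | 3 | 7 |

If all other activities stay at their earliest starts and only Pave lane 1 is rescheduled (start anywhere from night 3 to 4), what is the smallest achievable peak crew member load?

Pave lane 1@3: n1:11  n2:7  n3:11  n4:4  n5:4  n6:4  n7:0 → peak 11
Pave lane 1@4: n1:11  n2:7  n3:7  n4:4  n5:4  n6:4  n7:4 → peak 11
Best is Pave lane 1@3, peak 11.

11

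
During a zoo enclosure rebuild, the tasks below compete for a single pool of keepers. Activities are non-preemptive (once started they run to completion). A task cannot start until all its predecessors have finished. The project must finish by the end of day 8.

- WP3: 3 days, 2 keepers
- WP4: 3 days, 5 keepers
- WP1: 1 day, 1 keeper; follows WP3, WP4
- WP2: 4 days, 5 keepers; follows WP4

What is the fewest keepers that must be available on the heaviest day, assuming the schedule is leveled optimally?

7

Schedule WP3@1, WP4@1, WP1@4, WP2@4: d1:7  d2:7  d3:7  d4:6  d5:5  d6:5  d7:5  d8:0 — peak 7.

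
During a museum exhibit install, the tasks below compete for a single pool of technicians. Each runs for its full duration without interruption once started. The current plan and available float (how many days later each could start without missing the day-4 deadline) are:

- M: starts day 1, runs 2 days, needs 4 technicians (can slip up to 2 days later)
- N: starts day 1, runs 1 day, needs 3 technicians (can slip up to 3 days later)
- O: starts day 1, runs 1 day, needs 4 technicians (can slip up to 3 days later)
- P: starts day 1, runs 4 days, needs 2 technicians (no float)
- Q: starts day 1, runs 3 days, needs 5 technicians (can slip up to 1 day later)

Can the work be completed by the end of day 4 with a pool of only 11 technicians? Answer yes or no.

yes

Schedule M@1, N@1, O@3, P@1, Q@2: d1:9  d2:11  d3:11  d4:7 — peak 11 ≤ 11.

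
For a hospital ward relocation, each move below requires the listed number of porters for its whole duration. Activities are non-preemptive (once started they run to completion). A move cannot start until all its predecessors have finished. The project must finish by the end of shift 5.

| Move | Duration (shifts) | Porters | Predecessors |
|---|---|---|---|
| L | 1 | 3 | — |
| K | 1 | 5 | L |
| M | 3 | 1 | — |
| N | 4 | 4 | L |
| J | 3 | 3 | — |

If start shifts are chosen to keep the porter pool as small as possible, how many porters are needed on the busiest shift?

Early-start (L@1, K@2, M@1, N@2, J@1) gives peak 13: s1:7  s2:13  s3:8  s4:4  s5:4.
Shift M→3, J→3.
Schedule L@1, K@2, M@3, N@2, J@3: s1:3  s2:9  s3:8  s4:8  s5:8 — peak 9.

9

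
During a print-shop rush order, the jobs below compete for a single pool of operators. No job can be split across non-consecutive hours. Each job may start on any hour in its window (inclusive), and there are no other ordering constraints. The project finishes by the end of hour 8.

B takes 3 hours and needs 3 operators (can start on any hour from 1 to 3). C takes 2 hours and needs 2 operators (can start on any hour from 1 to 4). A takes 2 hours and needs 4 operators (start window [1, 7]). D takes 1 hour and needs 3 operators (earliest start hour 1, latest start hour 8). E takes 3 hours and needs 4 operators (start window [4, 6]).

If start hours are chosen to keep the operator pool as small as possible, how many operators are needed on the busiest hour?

6

Early-start (B@1, C@1, A@1, D@1, E@4) gives peak 12: h1:12  h2:9  h3:3  h4:4  h5:4  h6:4  h7:0  h8:0.
Shift A→4, D→3, E→6.
Schedule B@1, C@1, A@4, D@3, E@6: h1:5  h2:5  h3:6  h4:4  h5:4  h6:4  h7:4  h8:4 — peak 6.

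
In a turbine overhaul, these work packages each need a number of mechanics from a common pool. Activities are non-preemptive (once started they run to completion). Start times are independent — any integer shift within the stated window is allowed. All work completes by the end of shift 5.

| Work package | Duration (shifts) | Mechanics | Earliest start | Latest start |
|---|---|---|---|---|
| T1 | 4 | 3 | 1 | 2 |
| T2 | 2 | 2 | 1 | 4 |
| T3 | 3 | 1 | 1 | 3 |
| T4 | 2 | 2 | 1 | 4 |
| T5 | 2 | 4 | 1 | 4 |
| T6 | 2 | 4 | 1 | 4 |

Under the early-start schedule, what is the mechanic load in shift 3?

At early start, shift 3 has: T1, T3.
Demand: 3 + 1 = 4.

4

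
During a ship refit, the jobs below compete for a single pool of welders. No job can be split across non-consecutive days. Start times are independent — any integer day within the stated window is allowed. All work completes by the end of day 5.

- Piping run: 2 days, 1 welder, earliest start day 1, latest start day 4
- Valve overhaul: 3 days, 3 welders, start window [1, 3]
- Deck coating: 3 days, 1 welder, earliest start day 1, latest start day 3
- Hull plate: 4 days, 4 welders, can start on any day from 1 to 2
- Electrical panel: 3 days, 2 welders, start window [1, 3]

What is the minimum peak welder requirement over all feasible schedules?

Early-start (Piping run@1, Valve overhaul@1, Deck coating@1, Hull plate@1, Electrical panel@1) gives peak 11: d1:11  d2:11  d3:10  d4:4  d5:0.
Shift Electrical panel→3.
Schedule Piping run@1, Valve overhaul@1, Deck coating@1, Hull plate@1, Electrical panel@3: d1:9  d2:9  d3:10  d4:6  d5:2 — peak 10.

10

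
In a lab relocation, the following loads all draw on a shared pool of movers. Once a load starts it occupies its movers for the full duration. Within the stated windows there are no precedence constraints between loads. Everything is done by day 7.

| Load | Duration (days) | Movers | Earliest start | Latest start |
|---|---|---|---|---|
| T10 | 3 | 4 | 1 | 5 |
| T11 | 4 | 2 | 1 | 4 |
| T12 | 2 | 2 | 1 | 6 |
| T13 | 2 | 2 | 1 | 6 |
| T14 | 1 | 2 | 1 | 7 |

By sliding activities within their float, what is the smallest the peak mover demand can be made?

Early-start (T10@1, T11@1, T12@1, T13@1, T14@1) gives peak 12: d1:12  d2:10  d3:6  d4:2  d5:0  d6:0  d7:0.
Shift T12→4, T13→4, T14→5.
Schedule T10@1, T11@1, T12@4, T13@4, T14@5: d1:6  d2:6  d3:6  d4:6  d5:6  d6:0  d7:0 — peak 6.

6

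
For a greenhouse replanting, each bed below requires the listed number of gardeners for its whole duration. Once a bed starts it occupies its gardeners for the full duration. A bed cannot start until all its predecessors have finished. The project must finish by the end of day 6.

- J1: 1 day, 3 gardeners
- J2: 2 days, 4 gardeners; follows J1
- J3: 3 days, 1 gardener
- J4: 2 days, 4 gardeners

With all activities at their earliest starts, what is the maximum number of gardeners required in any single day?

Early-start schedule: J1@1, J2@2, J3@1, J4@1.
Load per day: day 1: 8, day 2: 9, day 3: 5, day 4: 0, day 5: 0, day 6: 0.
Peak is 9.

9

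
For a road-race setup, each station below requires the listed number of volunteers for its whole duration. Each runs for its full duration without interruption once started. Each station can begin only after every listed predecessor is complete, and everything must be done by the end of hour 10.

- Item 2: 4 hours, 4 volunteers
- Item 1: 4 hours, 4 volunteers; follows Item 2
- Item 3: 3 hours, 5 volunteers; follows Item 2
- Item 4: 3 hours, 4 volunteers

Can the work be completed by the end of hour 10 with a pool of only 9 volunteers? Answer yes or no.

Schedule Item 2@1, Item 1@5, Item 3@5, Item 4@1: h1:8  h2:8  h3:8  h4:4  h5:9  h6:9  h7:9  h8:4  h9:0  h10:0 — peak 9 ≤ 9.

yes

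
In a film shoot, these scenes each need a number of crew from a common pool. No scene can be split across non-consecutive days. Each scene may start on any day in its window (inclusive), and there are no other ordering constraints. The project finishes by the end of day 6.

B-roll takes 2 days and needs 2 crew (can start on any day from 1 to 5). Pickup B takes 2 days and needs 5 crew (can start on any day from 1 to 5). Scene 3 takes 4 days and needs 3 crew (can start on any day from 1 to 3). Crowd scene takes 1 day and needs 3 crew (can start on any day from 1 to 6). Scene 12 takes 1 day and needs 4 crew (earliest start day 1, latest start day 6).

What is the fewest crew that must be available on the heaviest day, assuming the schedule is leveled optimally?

7

Early-start (B-roll@1, Pickup B@1, Scene 3@1, Crowd scene@1, Scene 12@1) gives peak 17: d1:17  d2:10  d3:3  d4:3  d5:0  d6:0.
Shift Scene 3→3, Crowd scene→3, Scene 12→4.
Schedule B-roll@1, Pickup B@1, Scene 3@3, Crowd scene@3, Scene 12@4: d1:7  d2:7  d3:6  d4:7  d5:3  d6:3 — peak 7.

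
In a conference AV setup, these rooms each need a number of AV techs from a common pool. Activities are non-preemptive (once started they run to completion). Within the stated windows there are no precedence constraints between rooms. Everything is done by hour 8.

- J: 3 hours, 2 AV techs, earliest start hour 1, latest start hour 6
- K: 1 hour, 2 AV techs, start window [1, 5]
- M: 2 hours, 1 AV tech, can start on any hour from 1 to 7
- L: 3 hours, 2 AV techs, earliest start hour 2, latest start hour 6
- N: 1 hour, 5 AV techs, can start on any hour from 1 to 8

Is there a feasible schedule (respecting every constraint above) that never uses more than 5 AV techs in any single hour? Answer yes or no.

yes

Schedule J@1, K@1, M@1, L@2, N@5: h1:5  h2:5  h3:4  h4:2  h5:5  h6:0  h7:0  h8:0 — peak 5 ≤ 5.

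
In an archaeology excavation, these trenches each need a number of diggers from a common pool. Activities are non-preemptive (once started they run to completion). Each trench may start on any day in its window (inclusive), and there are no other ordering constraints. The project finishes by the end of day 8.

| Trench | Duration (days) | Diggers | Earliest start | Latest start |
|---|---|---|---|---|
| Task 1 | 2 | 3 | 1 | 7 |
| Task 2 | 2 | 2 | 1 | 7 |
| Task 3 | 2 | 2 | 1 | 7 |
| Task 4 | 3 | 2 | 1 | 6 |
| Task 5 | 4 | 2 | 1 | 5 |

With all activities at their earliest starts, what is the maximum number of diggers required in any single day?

Early-start schedule: Task 1@1, Task 2@1, Task 3@1, Task 4@1, Task 5@1.
Load per day: day 1: 11, day 2: 11, day 3: 4, day 4: 2, day 5: 0, day 6: 0, day 7: 0, day 8: 0.
Peak is 11.

11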